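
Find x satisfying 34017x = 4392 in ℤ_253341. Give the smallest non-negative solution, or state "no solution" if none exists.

22566

First find gcd(34017, 253341):
253341 = 7×34017 + 15222
34017 = 2×15222 + 3573
15222 = 4×3573 + 930
3573 = 3×930 + 783
930 = 1×783 + 147
783 = 5×147 + 48
147 = 3×48 + 3
48 = 16×3 + 0
gcd = 3 and 3 | 4392, so solutions exist. Divide through by 3: 11339x ≡ 1464 (mod 84447).
Now find 11339⁻¹ mod 84447:
84447 = 7×11339 + 5074
11339 = 2×5074 + 1191
5074 = 4×1191 + 310
1191 = 3×310 + 261
310 = 1×261 + 49
261 = 5×49 + 16
49 = 3×16 + 1
16 = 16×1 + 0
Back-substitute:
1 = 49 − 3·16
1 = −3·261 + 16·49
1 = 16·310 − 19·261
1 = −19·1191 + 73·310
1 = 73·5074 − 311·1191
1 = −311·11339 + 695·5074
1 = 695·84447 − 5176·11339
So 11339·(-5176) ≡ 1 (mod 84447), i.e. 11339⁻¹ ≡ 79271.
Then x ≡ 79271·1464 ≡ 22566 (mod 84447); the smallest non-negative solution is x = 22566.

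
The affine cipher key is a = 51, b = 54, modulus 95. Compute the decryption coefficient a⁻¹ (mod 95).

Run Euclid on (95, 51):
95 = 1×51 + 44
51 = 1×44 + 7
44 = 6×7 + 2
7 = 3×2 + 1
2 = 2×1 + 0
gcd = 1, so the inverse exists. Back-substitute:
1 = 7 − 3·2
1 = −3·44 + 19·7
1 = 19·51 − 22·44
1 = −22·95 + 41·51
So 51·41 ≡ 1 (mod 95).

41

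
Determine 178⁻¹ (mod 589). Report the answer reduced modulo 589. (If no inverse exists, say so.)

Apply the Euclidean algorithm to 589 and 178:
589 = 3×178 + 55
178 = 3×55 + 13
55 = 4×13 + 3
13 = 4×3 + 1
3 = 3×1 + 0
gcd = 1, so the inverse exists. Back-substitute:
1 = 13 − 4·3
1 = −4·55 + 17·13
1 = 17·178 − 55·55
1 = −55·589 + 182·178
So 178·182 ≡ 1 (mod 589).

182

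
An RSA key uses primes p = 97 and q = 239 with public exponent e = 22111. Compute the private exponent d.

31

φ(n) = (p−1)(q−1) = 96·238 = 22848.
Need d with 22111·d ≡ 1 (mod 22848). Apply the extended Euclidean algorithm:
22848 = 1·22111 + 737
22111 = 30·737 + 1
737 = 737·1 + 0
Back-substitute:
1 = 22111 − 30·737
1 = −30·22848 + 31·22111
So 22111·31 ≡ 1 (mod 22848), hence d = 31.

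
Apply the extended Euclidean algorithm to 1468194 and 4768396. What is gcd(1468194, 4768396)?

2

Apply Euclid's algorithm to 4768396 and 1468194:
4768396 = 3*1468194 + 363814
1468194 = 4*363814 + 12938
363814 = 28*12938 + 1550
12938 = 8*1550 + 538
1550 = 2*538 + 474
538 = 1*474 + 64
474 = 7*64 + 26
64 = 2*26 + 12
26 = 2*12 + 2
12 = 6*2 + 0
gcd(1468194, 4768396) = 2.
Express as a combination:
2 = 26 − 2·12
2 = −2·64 + 5·26
2 = 5·474 − 37·64
2 = −37·538 + 42·474
2 = 42·1550 − 121·538
2 = −121·12938 + 1010·1550
2 = 1010·363814 − 28401·12938
2 = −28401·1468194 + 114614·363814
2 = 114614·4768396 − 372243·1468194
So 2 = (114614)·4768396 + (-372243)·1468194.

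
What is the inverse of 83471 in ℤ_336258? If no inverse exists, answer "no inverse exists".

324785

gcd(336258, 83471) by repeated division:
336258 = 4×83471 + 2374
83471 = 35×2374 + 381
2374 = 6×381 + 88
381 = 4×88 + 29
88 = 3×29 + 1
29 = 29×1 + 0
The gcd is 1. Working backward:
1 = 88 − 3·29
1 = −3·381 + 13·88
1 = 13·2374 − 81·381
1 = −81·83471 + 2848·2374
1 = 2848·336258 − 11473·83471
Thus 83471·(-11473) ≡ 1 (mod 336258); reducing, -11473 mod 336258 = 324785.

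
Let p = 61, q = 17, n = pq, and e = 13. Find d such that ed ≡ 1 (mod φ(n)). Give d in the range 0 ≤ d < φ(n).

517

φ(n) = (p−1)(q−1) = 60·16 = 960.
Need d with 13·d ≡ 1 (mod 960). Apply the extended Euclidean algorithm:
960 = 73*13 + 11
13 = 1*11 + 2
11 = 5*2 + 1
2 = 2*1 + 0
Back-substitute:
1 = 11 − 5·2
1 = −5·13 + 6·11
1 = 6·960 − 443·13
So 13·(-443) ≡ 1 (mod 960), hence d ≡ -443 ≡ 517 (mod 960).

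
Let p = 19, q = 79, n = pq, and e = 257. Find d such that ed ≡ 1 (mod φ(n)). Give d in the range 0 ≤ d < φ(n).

1109

φ(n) = (p−1)(q−1) = 18·78 = 1404.
Need d with 257·d ≡ 1 (mod 1404). Apply the extended Euclidean algorithm:
1404 = 5×257 + 119
257 = 2×119 + 19
119 = 6×19 + 5
19 = 3×5 + 4
5 = 1×4 + 1
4 = 4×1 + 0
Back-substitute:
1 = 5 − 4
1 = −19 + 4·5
1 = 4·119 − 25·19
1 = −25·257 + 54·119
1 = 54·1404 − 295·257
So 257·(-295) ≡ 1 (mod 1404), hence d ≡ -295 ≡ 1109 (mod 1404).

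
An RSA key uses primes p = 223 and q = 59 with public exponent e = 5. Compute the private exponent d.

10301

φ(n) = (p−1)(q−1) = 222·58 = 12876.
Need d with 5·d ≡ 1 (mod 12876). Apply the extended Euclidean algorithm:
12876 = 2575*5 + 1
5 = 5*1 + 0
Back-substitute:
1 = 12876 − 2575·5
So 5·(-2575) ≡ 1 (mod 12876), hence d ≡ -2575 ≡ 10301 (mod 12876).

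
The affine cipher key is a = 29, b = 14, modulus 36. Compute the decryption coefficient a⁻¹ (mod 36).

5

Run Euclid on (36, 29):
36 = 1·29 + 7
29 = 4·7 + 1
7 = 7·1 + 0
The gcd is 1. Working backward:
1 = 29 − 4·7
1 = −4·36 + 5·29
So 29·5 ≡ 1 (mod 36).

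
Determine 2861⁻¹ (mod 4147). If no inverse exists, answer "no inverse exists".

287

Run Euclid on (4147, 2861):
4147 = 1·2861 + 1286
2861 = 2·1286 + 289
1286 = 4·289 + 130
289 = 2·130 + 29
130 = 4·29 + 14
29 = 2·14 + 1
14 = 14·1 + 0
Since gcd(2861, 4147) = 1, back-substitute to write 1 as a combination:
1 = 29 − 2·14
1 = −2·130 + 9·29
1 = 9·289 − 20·130
1 = −20·1286 + 89·289
1 = 89·2861 − 198·1286
1 = −198·4147 + 287·2861
So 2861·287 ≡ 1 (mod 4147).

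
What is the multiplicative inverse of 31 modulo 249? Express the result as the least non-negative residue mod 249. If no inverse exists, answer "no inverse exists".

Apply the Euclidean algorithm to 249 and 31:
249 = 8×31 + 1
31 = 31×1 + 0
The gcd is 1. Working backward:
1 = 249 − 8·31
Hence 31⁻¹ ≡ -8 ≡ 241 (mod 249).

241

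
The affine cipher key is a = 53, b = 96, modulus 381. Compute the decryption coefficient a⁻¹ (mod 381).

266

Extended Euclidean algorithm:
381 = 7*53 + 10
53 = 5*10 + 3
10 = 3*3 + 1
3 = 3*1 + 0
The gcd is 1. Working backward:
1 = 10 − 3·3
1 = −3·53 + 16·10
1 = 16·381 − 115·53
Thus 53·(-115) ≡ 1 (mod 381); reducing, -115 mod 381 = 266.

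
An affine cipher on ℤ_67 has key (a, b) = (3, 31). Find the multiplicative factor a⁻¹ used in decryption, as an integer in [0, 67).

Run Euclid on (67, 3):
67 = 22·3 + 1
3 = 3·1 + 0
gcd = 1, so the inverse exists. Back-substitute:
1 = 67 − 22·3
Thus 3·(-22) ≡ 1 (mod 67); reducing, -22 mod 67 = 45.

45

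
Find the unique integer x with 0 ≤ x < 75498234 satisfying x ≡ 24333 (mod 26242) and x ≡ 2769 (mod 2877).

Write x = 24333 + 26242·k. Then 26242·k ≡ 2769 − 24333 ≡ 1452 (mod 2877).
Need 26242⁻¹ mod 2877. Extended Euclid on (2877, 349):
2877 = 8×349 + 85
349 = 4×85 + 9
85 = 9×9 + 4
9 = 2×4 + 1
4 = 4×1 + 0
Back-substitute:
1 = 9 − 2·4
1 = −2·85 + 19·9
1 = 19·349 − 78·85
1 = −78·2877 + 643·349
26242⁻¹ ≡ 643 (mod 2877), so k ≡ 643·1452 ≡ 1488 (mod 2877).
x = 24333 + 26242·1488 = 39072429.

39072429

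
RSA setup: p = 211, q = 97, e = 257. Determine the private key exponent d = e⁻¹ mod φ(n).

φ(n) = (p−1)(q−1) = 210·96 = 20160.
Need d with 257·d ≡ 1 (mod 20160). Apply the extended Euclidean algorithm:
20160 = 78·257 + 114
257 = 2·114 + 29
114 = 3·29 + 27
29 = 1·27 + 2
27 = 13·2 + 1
2 = 2·1 + 0
Back-substitute:
1 = 27 − 13·2
1 = −13·29 + 14·27
1 = 14·114 − 55·29
1 = −55·257 + 124·114
1 = 124·20160 − 9727·257
So 257·(-9727) ≡ 1 (mod 20160), hence d ≡ -9727 ≡ 10433 (mod 20160).

10433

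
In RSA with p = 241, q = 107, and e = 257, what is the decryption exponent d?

8513

φ(n) = (p−1)(q−1) = 240·106 = 25440.
Need d with 257·d ≡ 1 (mod 25440). Apply the extended Euclidean algorithm:
25440 = 98*257 + 254
257 = 1*254 + 3
254 = 84*3 + 2
3 = 1*2 + 1
2 = 2*1 + 0
Back-substitute:
1 = 3 − 2
1 = −254 + 85·3
1 = 85·257 − 86·254
1 = −86·25440 + 8513·257
So 257·8513 ≡ 1 (mod 25440), hence d = 8513.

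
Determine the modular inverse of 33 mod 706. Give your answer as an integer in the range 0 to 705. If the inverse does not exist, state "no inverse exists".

107

Run Euclid on (706, 33):
706 = 21×33 + 13
33 = 2×13 + 7
13 = 1×7 + 6
7 = 1×6 + 1
6 = 6×1 + 0
gcd = 1, so the inverse exists. Back-substitute:
1 = 7 − 6
1 = −13 + 2·7
1 = 2·33 − 5·13
1 = −5·706 + 107·33
So 33·107 ≡ 1 (mod 706).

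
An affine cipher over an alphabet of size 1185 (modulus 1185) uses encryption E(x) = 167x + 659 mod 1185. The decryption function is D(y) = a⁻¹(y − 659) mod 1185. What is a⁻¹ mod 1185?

gcd(1185, 167) by repeated division:
1185 = 7·167 + 16
167 = 10·16 + 7
16 = 2·7 + 2
7 = 3·2 + 1
2 = 2·1 + 0
Since gcd(167, 1185) = 1, back-substitute to write 1 as a combination:
1 = 7 − 3·2
1 = −3·16 + 7·7
1 = 7·167 − 73·16
1 = −73·1185 + 518·167
So 167·518 ≡ 1 (mod 1185).

518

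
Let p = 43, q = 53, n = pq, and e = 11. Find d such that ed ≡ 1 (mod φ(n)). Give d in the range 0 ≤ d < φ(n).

φ(n) = (p−1)(q−1) = 42·52 = 2184.
Need d with 11·d ≡ 1 (mod 2184). Apply the extended Euclidean algorithm:
2184 = 198×11 + 6
11 = 1×6 + 5
6 = 1×5 + 1
5 = 5×1 + 0
Back-substitute:
1 = 6 − 5
1 = −11 + 2·6
1 = 2·2184 − 397·11
So 11·(-397) ≡ 1 (mod 2184), hence d ≡ -397 ≡ 1787 (mod 2184).

1787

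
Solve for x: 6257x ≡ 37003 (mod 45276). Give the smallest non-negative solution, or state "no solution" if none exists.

First find gcd(6257, 45276):
45276 = 7·6257 + 1477
6257 = 4·1477 + 349
1477 = 4·349 + 81
349 = 4·81 + 25
81 = 3·25 + 6
25 = 4·6 + 1
6 = 6·1 + 0
gcd = 1, so a unique solution mod 45276 exists.
Back-substitute for the Bézout coefficients:
1 = 25 − 4·6
1 = −4·81 + 13·25
1 = 13·349 − 56·81
1 = −56·1477 + 237·349
1 = 237·6257 − 1004·1477
1 = −1004·45276 + 7265·6257
So 6257·(7265) ≡ 1 (mod 45276), giving 6257⁻¹ ≡ 7265.
x ≡ 6257⁻¹·37003 ≡ 7265·37003 ≡ 23183 (mod 45276).

23183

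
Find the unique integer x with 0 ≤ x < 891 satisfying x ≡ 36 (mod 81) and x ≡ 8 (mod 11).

360

Write x = 36 + 81·k. Then 81·k ≡ 8 − 36 ≡ 5 (mod 11).
Need 81⁻¹ mod 11. Extended Euclid on (11, 4):
11 = 2·4 + 3
4 = 1·3 + 1
3 = 3·1 + 0
Back-substitute:
1 = 4 − 3
1 = −11 + 3·4
81⁻¹ ≡ 3 (mod 11), so k ≡ 3·5 ≡ 4 (mod 11).
x = 36 + 81·4 = 360.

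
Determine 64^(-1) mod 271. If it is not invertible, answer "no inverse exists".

Apply the Euclidean algorithm to 271 and 64:
271 = 4*64 + 15
64 = 4*15 + 4
15 = 3*4 + 3
4 = 1*3 + 1
3 = 3*1 + 0
Since gcd(64, 271) = 1, back-substitute to write 1 as a combination:
1 = 4 − 3
1 = −15 + 4·4
1 = 4·64 − 17·15
1 = −17·271 + 72·64
So 64·72 ≡ 1 (mod 271).

72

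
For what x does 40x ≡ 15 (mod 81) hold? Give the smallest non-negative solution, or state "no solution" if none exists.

51

First find gcd(40, 81):
81 = 2·40 + 1
40 = 40·1 + 0
gcd = 1, so a unique solution mod 81 exists.
Back-substitute for the Bézout coefficients:
1 = 81 − 2·40
So 40·(-2) ≡ 1 (mod 81), giving 40⁻¹ ≡ 79.
x ≡ 40⁻¹·15 ≡ 79·15 ≡ 51 (mod 81).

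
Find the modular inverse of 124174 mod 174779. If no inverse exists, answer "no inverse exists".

Run Euclid on (174779, 124174):
174779 = 1*124174 + 50605
124174 = 2*50605 + 22964
50605 = 2*22964 + 4677
22964 = 4*4677 + 4256
4677 = 1*4256 + 421
4256 = 10*421 + 46
421 = 9*46 + 7
46 = 6*7 + 4
7 = 1*4 + 3
4 = 1*3 + 1
3 = 3*1 + 0
Since gcd(124174, 174779) = 1, back-substitute to write 1 as a combination:
1 = 4 − 3
1 = −7 + 2·4
1 = 2·46 − 13·7
1 = −13·421 + 119·46
1 = 119·4256 − 1203·421
1 = −1203·4677 + 1322·4256
1 = 1322·22964 − 6491·4677
1 = −6491·50605 + 14304·22964
1 = 14304·124174 − 35099·50605
1 = −35099·174779 + 49403·124174
So 124174·49403 ≡ 1 (mod 174779).

49403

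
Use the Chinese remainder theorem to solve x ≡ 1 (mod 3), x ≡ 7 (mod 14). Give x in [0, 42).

Write x = 1 + 3·k. Then 3·k ≡ 7 − 1 ≡ 6 (mod 14).
Need 3⁻¹ mod 14. Extended Euclid on (14, 3):
14 = 4·3 + 2
3 = 1·2 + 1
2 = 2·1 + 0
Back-substitute:
1 = 3 − 2
1 = −14 + 5·3
3⁻¹ ≡ 5 (mod 14), so k ≡ 5·6 ≡ 2 (mod 14).
x = 1 + 3·2 = 7.

7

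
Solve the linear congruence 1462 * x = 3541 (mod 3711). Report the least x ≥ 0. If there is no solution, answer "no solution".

First find gcd(1462, 3711):
3711 = 2*1462 + 787
1462 = 1*787 + 675
787 = 1*675 + 112
675 = 6*112 + 3
112 = 37*3 + 1
3 = 3*1 + 0
gcd = 1, so a unique solution mod 3711 exists.
Back-substitute for the Bézout coefficients:
1 = 112 − 37·3
1 = −37·675 + 223·112
1 = 223·787 − 260·675
1 = −260·1462 + 483·787
1 = 483·3711 − 1226·1462
So 1462·(-1226) ≡ 1 (mod 3711), giving 1462⁻¹ ≡ 2485.
x ≡ 1462⁻¹·3541 ≡ 2485·3541 ≡ 604 (mod 3711).

604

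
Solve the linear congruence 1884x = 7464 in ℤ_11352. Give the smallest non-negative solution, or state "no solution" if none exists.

First find gcd(1884, 11352):
11352 = 6*1884 + 48
1884 = 39*48 + 12
48 = 4*12 + 0
gcd = 12 and 12 | 7464, so solutions exist. Divide through by 12: 157x ≡ 622 (mod 946).
Now find 157⁻¹ mod 946:
946 = 6*157 + 4
157 = 39*4 + 1
4 = 4*1 + 0
Back-substitute:
1 = 157 − 39·4
1 = −39·946 + 235·157
So 157⁻¹ ≡ 235 (mod 946).
Then x ≡ 235·622 ≡ 486 (mod 946); the smallest non-negative solution is x = 486.

486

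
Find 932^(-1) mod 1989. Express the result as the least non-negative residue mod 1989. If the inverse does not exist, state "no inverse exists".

1082

Run Euclid on (1989, 932):
1989 = 2·932 + 125
932 = 7·125 + 57
125 = 2·57 + 11
57 = 5·11 + 2
11 = 5·2 + 1
2 = 2·1 + 0
gcd = 1, so the inverse exists. Back-substitute:
1 = 11 − 5·2
1 = −5·57 + 26·11
1 = 26·125 − 57·57
1 = −57·932 + 425·125
1 = 425·1989 − 907·932
Hence 932⁻¹ ≡ -907 ≡ 1082 (mod 1989).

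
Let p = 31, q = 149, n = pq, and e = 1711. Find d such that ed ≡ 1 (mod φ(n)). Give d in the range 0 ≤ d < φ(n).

3511

φ(n) = (p−1)(q−1) = 30·148 = 4440.
Need d with 1711·d ≡ 1 (mod 4440). Apply the extended Euclidean algorithm:
4440 = 2·1711 + 1018
1711 = 1·1018 + 693
1018 = 1·693 + 325
693 = 2·325 + 43
325 = 7·43 + 24
43 = 1·24 + 19
24 = 1·19 + 5
19 = 3·5 + 4
5 = 1·4 + 1
4 = 4·1 + 0
Back-substitute:
1 = 5 − 4
1 = −19 + 4·5
1 = 4·24 − 5·19
1 = −5·43 + 9·24
1 = 9·325 − 68·43
1 = −68·693 + 145·325
1 = 145·1018 − 213·693
1 = −213·1711 + 358·1018
1 = 358·4440 − 929·1711
So 1711·(-929) ≡ 1 (mod 4440), hence d ≡ -929 ≡ 3511 (mod 4440).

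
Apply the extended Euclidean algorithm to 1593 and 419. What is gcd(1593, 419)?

Euclidean algorithm:
1593 = 3×419 + 336
419 = 1×336 + 83
336 = 4×83 + 4
83 = 20×4 + 3
4 = 1×3 + 1
3 = 3×1 + 0
gcd(1593, 419) = 1.
Working backward:
1 = 4 − 3
1 = −83 + 21·4
1 = 21·336 − 85·83
1 = −85·419 + 106·336
1 = 106·1593 − 403·419
So 1 = (106)·1593 + (-403)·419.

1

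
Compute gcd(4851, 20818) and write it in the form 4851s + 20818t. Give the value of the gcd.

Euclidean algorithm:
20818 = 4*4851 + 1414
4851 = 3*1414 + 609
1414 = 2*609 + 196
609 = 3*196 + 21
196 = 9*21 + 7
21 = 3*7 + 0
gcd(4851, 20818) = 7.
Express as a combination:
7 = 196 − 9·21
7 = −9·609 + 28·196
7 = 28·1414 − 65·609
7 = −65·4851 + 223·1414
7 = 223·20818 − 957·4851
So 7 = (223)·20818 + (-957)·4851.

7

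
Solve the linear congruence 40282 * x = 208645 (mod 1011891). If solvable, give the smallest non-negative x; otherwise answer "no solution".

766045

First find gcd(40282, 1011891):
1011891 = 25*40282 + 4841
40282 = 8*4841 + 1554
4841 = 3*1554 + 179
1554 = 8*179 + 122
179 = 1*122 + 57
122 = 2*57 + 8
57 = 7*8 + 1
8 = 8*1 + 0
gcd = 1, so a unique solution mod 1011891 exists.
Back-substitute for the Bézout coefficients:
1 = 57 − 7·8
1 = −7·122 + 15·57
1 = 15·179 − 22·122
1 = −22·1554 + 191·179
1 = 191·4841 − 595·1554
1 = −595·40282 + 4951·4841
1 = 4951·1011891 − 124370·40282
So 40282·(-124370) ≡ 1 (mod 1011891), giving 40282⁻¹ ≡ 887521.
x ≡ 40282⁻¹·208645 ≡ 887521·208645 ≡ 766045 (mod 1011891).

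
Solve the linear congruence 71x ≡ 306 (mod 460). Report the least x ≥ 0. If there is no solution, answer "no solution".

First find gcd(71, 460):
460 = 6·71 + 34
71 = 2·34 + 3
34 = 11·3 + 1
3 = 3·1 + 0
gcd = 1, so a unique solution mod 460 exists.
Back-substitute for the Bézout coefficients:
1 = 34 − 11·3
1 = −11·71 + 23·34
1 = 23·460 − 149·71
So 71·(-149) ≡ 1 (mod 460), giving 71⁻¹ ≡ 311.
x ≡ 71⁻¹·306 ≡ 311·306 ≡ 406 (mod 460).

406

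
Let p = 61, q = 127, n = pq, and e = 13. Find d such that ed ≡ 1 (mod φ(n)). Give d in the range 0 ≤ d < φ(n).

φ(n) = (p−1)(q−1) = 60·126 = 7560.
Need d with 13·d ≡ 1 (mod 7560). Apply the extended Euclidean algorithm:
7560 = 581*13 + 7
13 = 1*7 + 6
7 = 1*6 + 1
6 = 6*1 + 0
Back-substitute:
1 = 7 − 6
1 = −13 + 2·7
1 = 2·7560 − 1163·13
So 13·(-1163) ≡ 1 (mod 7560), hence d ≡ -1163 ≡ 6397 (mod 7560).

6397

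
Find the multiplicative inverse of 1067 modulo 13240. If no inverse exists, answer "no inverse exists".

6043

gcd(13240, 1067) by repeated division:
13240 = 12·1067 + 436
1067 = 2·436 + 195
436 = 2·195 + 46
195 = 4·46 + 11
46 = 4·11 + 2
11 = 5·2 + 1
2 = 2·1 + 0
The gcd is 1. Working backward:
1 = 11 − 5·2
1 = −5·46 + 21·11
1 = 21·195 − 89·46
1 = −89·436 + 199·195
1 = 199·1067 − 487·436
1 = −487·13240 + 6043·1067
So 1067·6043 ≡ 1 (mod 13240).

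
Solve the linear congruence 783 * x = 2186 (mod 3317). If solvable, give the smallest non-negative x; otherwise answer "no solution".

2947

First find gcd(783, 3317):
3317 = 4*783 + 185
783 = 4*185 + 43
185 = 4*43 + 13
43 = 3*13 + 4
13 = 3*4 + 1
4 = 4*1 + 0
gcd = 1, so a unique solution mod 3317 exists.
Back-substitute for the Bézout coefficients:
1 = 13 − 3·4
1 = −3·43 + 10·13
1 = 10·185 − 43·43
1 = −43·783 + 182·185
1 = 182·3317 − 771·783
So 783·(-771) ≡ 1 (mod 3317), giving 783⁻¹ ≡ 2546.
x ≡ 783⁻¹·2186 ≡ 2546·2186 ≡ 2947 (mod 3317).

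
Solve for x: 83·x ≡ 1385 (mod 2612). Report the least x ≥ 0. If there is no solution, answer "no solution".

1779

First find gcd(83, 2612):
2612 = 31*83 + 39
83 = 2*39 + 5
39 = 7*5 + 4
5 = 1*4 + 1
4 = 4*1 + 0
gcd = 1, so a unique solution mod 2612 exists.
Back-substitute for the Bézout coefficients:
1 = 5 − 4
1 = −39 + 8·5
1 = 8·83 − 17·39
1 = −17·2612 + 535·83
So 83·(535) ≡ 1 (mod 2612), giving 83⁻¹ ≡ 535.
x ≡ 83⁻¹·1385 ≡ 535·1385 ≡ 1779 (mod 2612).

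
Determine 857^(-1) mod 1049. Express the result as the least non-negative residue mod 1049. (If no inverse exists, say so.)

224

Run Euclid on (1049, 857):
1049 = 1*857 + 192
857 = 4*192 + 89
192 = 2*89 + 14
89 = 6*14 + 5
14 = 2*5 + 4
5 = 1*4 + 1
4 = 4*1 + 0
The gcd is 1. Working backward:
1 = 5 − 4
1 = −14 + 3·5
1 = 3·89 − 19·14
1 = −19·192 + 41·89
1 = 41·857 − 183·192
1 = −183·1049 + 224·857
So 857·224 ≡ 1 (mod 1049).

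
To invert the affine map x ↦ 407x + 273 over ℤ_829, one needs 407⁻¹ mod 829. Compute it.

442

Extended Euclidean algorithm:
829 = 2·407 + 15
407 = 27·15 + 2
15 = 7·2 + 1
2 = 2·1 + 0
Since gcd(407, 829) = 1, back-substitute to write 1 as a combination:
1 = 15 − 7·2
1 = −7·407 + 190·15
1 = 190·829 − 387·407
Thus 407·(-387) ≡ 1 (mod 829); reducing, -387 mod 829 = 442.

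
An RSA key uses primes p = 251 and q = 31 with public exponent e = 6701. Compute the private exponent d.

5801

φ(n) = (p−1)(q−1) = 250·30 = 7500.
Need d with 6701·d ≡ 1 (mod 7500). Apply the extended Euclidean algorithm:
7500 = 1*6701 + 799
6701 = 8*799 + 309
799 = 2*309 + 181
309 = 1*181 + 128
181 = 1*128 + 53
128 = 2*53 + 22
53 = 2*22 + 9
22 = 2*9 + 4
9 = 2*4 + 1
4 = 4*1 + 0
Back-substitute:
1 = 9 − 2·4
1 = −2·22 + 5·9
1 = 5·53 − 12·22
1 = −12·128 + 29·53
1 = 29·181 − 41·128
1 = −41·309 + 70·181
1 = 70·799 − 181·309
1 = −181·6701 + 1518·799
1 = 1518·7500 − 1699·6701
So 6701·(-1699) ≡ 1 (mod 7500), hence d ≡ -1699 ≡ 5801 (mod 7500).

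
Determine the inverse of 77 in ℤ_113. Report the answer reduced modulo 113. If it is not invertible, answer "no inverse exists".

91

gcd(113, 77) by repeated division:
113 = 1*77 + 36
77 = 2*36 + 5
36 = 7*5 + 1
5 = 5*1 + 0
gcd = 1, so the inverse exists. Back-substitute:
1 = 36 − 7·5
1 = −7·77 + 15·36
1 = 15·113 − 22·77
Thus 77·(-22) ≡ 1 (mod 113); reducing, -22 mod 113 = 91.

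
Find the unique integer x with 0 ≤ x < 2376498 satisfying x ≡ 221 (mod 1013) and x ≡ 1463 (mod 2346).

838985

Write x = 221 + 1013·k. Then 1013·k ≡ 1463 − 221 ≡ 1242 (mod 2346).
Need 1013⁻¹ mod 2346. Extended Euclid on (2346, 1013):
2346 = 2*1013 + 320
1013 = 3*320 + 53
320 = 6*53 + 2
53 = 26*2 + 1
2 = 2*1 + 0
Back-substitute:
1 = 53 − 26·2
1 = −26·320 + 157·53
1 = 157·1013 − 497·320
1 = −497·2346 + 1151·1013
1013⁻¹ ≡ 1151 (mod 2346), so k ≡ 1151·1242 ≡ 828 (mod 2346).
x = 221 + 1013·828 = 838985.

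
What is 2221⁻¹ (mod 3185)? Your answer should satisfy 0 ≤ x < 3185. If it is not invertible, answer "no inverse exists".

1761

Extended Euclidean algorithm:
3185 = 1·2221 + 964
2221 = 2·964 + 293
964 = 3·293 + 85
293 = 3·85 + 38
85 = 2·38 + 9
38 = 4·9 + 2
9 = 4·2 + 1
2 = 2·1 + 0
gcd = 1, so the inverse exists. Back-substitute:
1 = 9 − 4·2
1 = −4·38 + 17·9
1 = 17·85 − 38·38
1 = −38·293 + 131·85
1 = 131·964 − 431·293
1 = −431·2221 + 993·964
1 = 993·3185 − 1424·2221
So 2221·(-1424) ≡ 1 (mod 3185), and -1424 ≡ 1761 (mod 3185).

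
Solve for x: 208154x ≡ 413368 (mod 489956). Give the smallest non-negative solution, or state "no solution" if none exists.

66276

First find gcd(208154, 489956):
489956 = 2*208154 + 73648
208154 = 2*73648 + 60858
73648 = 1*60858 + 12790
60858 = 4*12790 + 9698
12790 = 1*9698 + 3092
9698 = 3*3092 + 422
3092 = 7*422 + 138
422 = 3*138 + 8
138 = 17*8 + 2
8 = 4*2 + 0
gcd = 2 and 2 | 413368, so solutions exist. Divide through by 2: 104077x ≡ 206684 (mod 244978).
Now find 104077⁻¹ mod 244978:
244978 = 2*104077 + 36824
104077 = 2*36824 + 30429
36824 = 1*30429 + 6395
30429 = 4*6395 + 4849
6395 = 1*4849 + 1546
4849 = 3*1546 + 211
1546 = 7*211 + 69
211 = 3*69 + 4
69 = 17*4 + 1
4 = 4*1 + 0
Back-substitute:
1 = 69 − 17·4
1 = −17·211 + 52·69
1 = 52·1546 − 381·211
1 = −381·4849 + 1195·1546
1 = 1195·6395 − 1576·4849
1 = −1576·30429 + 7499·6395
1 = 7499·36824 − 9075·30429
1 = −9075·104077 + 25649·36824
1 = 25649·244978 − 60373·104077
So 104077·(-60373) ≡ 1 (mod 244978), i.e. 104077⁻¹ ≡ 184605.
Then x ≡ 184605·206684 ≡ 66276 (mod 244978); the smallest non-negative solution is x = 66276.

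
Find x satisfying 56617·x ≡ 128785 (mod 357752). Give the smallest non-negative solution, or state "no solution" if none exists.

253753

First find gcd(56617, 357752):
357752 = 6×56617 + 18050
56617 = 3×18050 + 2467
18050 = 7×2467 + 781
2467 = 3×781 + 124
781 = 6×124 + 37
124 = 3×37 + 13
37 = 2×13 + 11
13 = 1×11 + 2
11 = 5×2 + 1
2 = 2×1 + 0
gcd = 1, so a unique solution mod 357752 exists.
Back-substitute for the Bézout coefficients:
1 = 11 − 5·2
1 = −5·13 + 6·11
1 = 6·37 − 17·13
1 = −17·124 + 57·37
1 = 57·781 − 359·124
1 = −359·2467 + 1134·781
1 = 1134·18050 − 8297·2467
1 = −8297·56617 + 26025·18050
1 = 26025·357752 − 164447·56617
So 56617·(-164447) ≡ 1 (mod 357752), giving 56617⁻¹ ≡ 193305.
x ≡ 56617⁻¹·128785 ≡ 193305·128785 ≡ 253753 (mod 357752).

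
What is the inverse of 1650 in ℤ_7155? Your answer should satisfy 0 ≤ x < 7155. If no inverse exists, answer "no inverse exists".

no inverse exists

Compute gcd(1650, 7155):
7155 = 4·1650 + 555
1650 = 2·555 + 540
555 = 1·540 + 15
540 = 36·15 + 0
The gcd is 15, not 1, hence no inverse exists.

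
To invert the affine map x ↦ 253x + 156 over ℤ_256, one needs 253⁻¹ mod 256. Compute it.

85

Extended Euclidean algorithm:
256 = 1*253 + 3
253 = 84*3 + 1
3 = 3*1 + 0
gcd = 1, so the inverse exists. Back-substitute:
1 = 253 − 84·3
1 = −84·256 + 85·253
So 253·85 ≡ 1 (mod 256).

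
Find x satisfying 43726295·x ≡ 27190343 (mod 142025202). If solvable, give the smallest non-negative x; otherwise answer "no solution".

15456403

First find gcd(43726295, 142025202):
142025202 = 3*43726295 + 10846317
43726295 = 4*10846317 + 341027
10846317 = 31*341027 + 274480
341027 = 1*274480 + 66547
274480 = 4*66547 + 8292
66547 = 8*8292 + 211
8292 = 39*211 + 63
211 = 3*63 + 22
63 = 2*22 + 19
22 = 1*19 + 3
19 = 6*3 + 1
3 = 3*1 + 0
gcd = 1, so a unique solution mod 142025202 exists.
Back-substitute for the Bézout coefficients:
1 = 19 − 6·3
1 = −6·22 + 7·19
1 = 7·63 − 20·22
1 = −20·211 + 67·63
1 = 67·8292 − 2633·211
1 = −2633·66547 + 21131·8292
1 = 21131·274480 − 87157·66547
1 = −87157·341027 + 108288·274480
1 = 108288·10846317 − 3444085·341027
1 = −3444085·43726295 + 13884628·10846317
1 = 13884628·142025202 − 45097969·43726295
So 43726295·(-45097969) ≡ 1 (mod 142025202), giving 43726295⁻¹ ≡ 96927233.
x ≡ 43726295⁻¹·27190343 ≡ 96927233·27190343 ≡ 15456403 (mod 142025202).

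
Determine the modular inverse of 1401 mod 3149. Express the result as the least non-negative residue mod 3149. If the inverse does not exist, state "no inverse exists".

Apply the Euclidean algorithm to 3149 and 1401:
3149 = 2×1401 + 347
1401 = 4×347 + 13
347 = 26×13 + 9
13 = 1×9 + 4
9 = 2×4 + 1
4 = 4×1 + 0
The gcd is 1. Working backward:
1 = 9 − 2·4
1 = −2·13 + 3·9
1 = 3·347 − 80·13
1 = −80·1401 + 323·347
1 = 323·3149 − 726·1401
Hence 1401⁻¹ ≡ -726 ≡ 2423 (mod 3149).

2423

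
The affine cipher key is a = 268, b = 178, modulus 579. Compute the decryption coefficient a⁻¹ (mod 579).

175

Run Euclid on (579, 268):
579 = 2*268 + 43
268 = 6*43 + 10
43 = 4*10 + 3
10 = 3*3 + 1
3 = 3*1 + 0
gcd = 1, so the inverse exists. Back-substitute:
1 = 10 − 3·3
1 = −3·43 + 13·10
1 = 13·268 − 81·43
1 = −81·579 + 175·268
So 268·175 ≡ 1 (mod 579).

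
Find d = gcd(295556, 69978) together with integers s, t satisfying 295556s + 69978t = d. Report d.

2

Euclidean algorithm:
295556 = 4×69978 + 15644
69978 = 4×15644 + 7402
15644 = 2×7402 + 840
7402 = 8×840 + 682
840 = 1×682 + 158
682 = 4×158 + 50
158 = 3×50 + 8
50 = 6×8 + 2
8 = 4×2 + 0
gcd(295556, 69978) = 2.
Express as a combination:
2 = 50 − 6·8
2 = −6·158 + 19·50
2 = 19·682 − 82·158
2 = −82·840 + 101·682
2 = 101·7402 − 890·840
2 = −890·15644 + 1881·7402
2 = 1881·69978 − 8414·15644
2 = −8414·295556 + 35537·69978
So 2 = (-8414)·295556 + (35537)·69978.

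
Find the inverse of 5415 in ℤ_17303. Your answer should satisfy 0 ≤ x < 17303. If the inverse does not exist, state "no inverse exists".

Run Euclid on (17303, 5415):
17303 = 3*5415 + 1058
5415 = 5*1058 + 125
1058 = 8*125 + 58
125 = 2*58 + 9
58 = 6*9 + 4
9 = 2*4 + 1
4 = 4*1 + 0
Since gcd(5415, 17303) = 1, back-substitute to write 1 as a combination:
1 = 9 − 2·4
1 = −2·58 + 13·9
1 = 13·125 − 28·58
1 = −28·1058 + 237·125
1 = 237·5415 − 1213·1058
1 = −1213·17303 + 3876·5415
So 5415·3876 ≡ 1 (mod 17303).

3876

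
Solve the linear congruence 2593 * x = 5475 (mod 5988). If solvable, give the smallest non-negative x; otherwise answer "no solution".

3279

First find gcd(2593, 5988):
5988 = 2×2593 + 802
2593 = 3×802 + 187
802 = 4×187 + 54
187 = 3×54 + 25
54 = 2×25 + 4
25 = 6×4 + 1
4 = 4×1 + 0
gcd = 1, so a unique solution mod 5988 exists.
Back-substitute for the Bézout coefficients:
1 = 25 − 6·4
1 = −6·54 + 13·25
1 = 13·187 − 45·54
1 = −45·802 + 193·187
1 = 193·2593 − 624·802
1 = −624·5988 + 1441·2593
So 2593·(1441) ≡ 1 (mod 5988), giving 2593⁻¹ ≡ 1441.
x ≡ 2593⁻¹·5475 ≡ 1441·5475 ≡ 3279 (mod 5988).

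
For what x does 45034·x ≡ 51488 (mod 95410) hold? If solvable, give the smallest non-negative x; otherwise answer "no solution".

First find gcd(45034, 95410):
95410 = 2*45034 + 5342
45034 = 8*5342 + 2298
5342 = 2*2298 + 746
2298 = 3*746 + 60
746 = 12*60 + 26
60 = 2*26 + 8
26 = 3*8 + 2
8 = 4*2 + 0
gcd = 2 and 2 | 51488, so solutions exist. Divide through by 2: 22517x ≡ 25744 (mod 47705).
Now find 22517⁻¹ mod 47705:
47705 = 2·22517 + 2671
22517 = 8·2671 + 1149
2671 = 2·1149 + 373
1149 = 3·373 + 30
373 = 12·30 + 13
30 = 2·13 + 4
13 = 3·4 + 1
4 = 4·1 + 0
Back-substitute:
1 = 13 − 3·4
1 = −3·30 + 7·13
1 = 7·373 − 87·30
1 = −87·1149 + 268·373
1 = 268·2671 − 623·1149
1 = −623·22517 + 5252·2671
1 = 5252·47705 − 11127·22517
So 22517·(-11127) ≡ 1 (mod 47705), i.e. 22517⁻¹ ≡ 36578.
Then x ≡ 36578·25744 ≡ 15037 (mod 47705); the smallest non-negative solution is x = 15037.

15037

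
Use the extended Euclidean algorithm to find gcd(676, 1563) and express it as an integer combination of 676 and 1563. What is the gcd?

1

Apply Euclid's algorithm to 1563 and 676:
1563 = 2·676 + 211
676 = 3·211 + 43
211 = 4·43 + 39
43 = 1·39 + 4
39 = 9·4 + 3
4 = 1·3 + 1
3 = 3·1 + 0
gcd(676, 1563) = 1.
Express as a combination:
1 = 4 − 3
1 = −39 + 10·4
1 = 10·43 − 11·39
1 = −11·211 + 54·43
1 = 54·676 − 173·211
1 = −173·1563 + 400·676
So 1 = (-173)·1563 + (400)·676.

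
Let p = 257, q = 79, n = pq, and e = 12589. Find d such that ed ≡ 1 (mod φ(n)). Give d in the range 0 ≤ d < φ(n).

2725

φ(n) = (p−1)(q−1) = 256·78 = 19968.
Need d with 12589·d ≡ 1 (mod 19968). Apply the extended Euclidean algorithm:
19968 = 1·12589 + 7379
12589 = 1·7379 + 5210
7379 = 1·5210 + 2169
5210 = 2·2169 + 872
2169 = 2·872 + 425
872 = 2·425 + 22
425 = 19·22 + 7
22 = 3·7 + 1
7 = 7·1 + 0
Back-substitute:
1 = 22 − 3·7
1 = −3·425 + 58·22
1 = 58·872 − 119·425
1 = −119·2169 + 296·872
1 = 296·5210 − 711·2169
1 = −711·7379 + 1007·5210
1 = 1007·12589 − 1718·7379
1 = −1718·19968 + 2725·12589
So 12589·2725 ≡ 1 (mod 19968), hence d = 2725.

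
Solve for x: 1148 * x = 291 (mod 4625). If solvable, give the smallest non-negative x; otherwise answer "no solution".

2067

First find gcd(1148, 4625):
4625 = 4*1148 + 33
1148 = 34*33 + 26
33 = 1*26 + 7
26 = 3*7 + 5
7 = 1*5 + 2
5 = 2*2 + 1
2 = 2*1 + 0
gcd = 1, so a unique solution mod 4625 exists.
Back-substitute for the Bézout coefficients:
1 = 5 − 2·2
1 = −2·7 + 3·5
1 = 3·26 − 11·7
1 = −11·33 + 14·26
1 = 14·1148 − 487·33
1 = −487·4625 + 1962·1148
So 1148·(1962) ≡ 1 (mod 4625), giving 1148⁻¹ ≡ 1962.
x ≡ 1148⁻¹·291 ≡ 1962·291 ≡ 2067 (mod 4625).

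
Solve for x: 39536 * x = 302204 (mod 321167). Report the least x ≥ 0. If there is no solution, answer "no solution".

First find gcd(39536, 321167):
321167 = 8·39536 + 4879
39536 = 8·4879 + 504
4879 = 9·504 + 343
504 = 1·343 + 161
343 = 2·161 + 21
161 = 7·21 + 14
21 = 1·14 + 7
14 = 2·7 + 0
gcd = 7 and 7 | 302204, so solutions exist. Divide through by 7: 5648x ≡ 43172 (mod 45881).
Now find 5648⁻¹ mod 45881:
45881 = 8*5648 + 697
5648 = 8*697 + 72
697 = 9*72 + 49
72 = 1*49 + 23
49 = 2*23 + 3
23 = 7*3 + 2
3 = 1*2 + 1
2 = 2*1 + 0
Back-substitute:
1 = 3 − 2
1 = −23 + 8·3
1 = 8·49 − 17·23
1 = −17·72 + 25·49
1 = 25·697 − 242·72
1 = −242·5648 + 1961·697
1 = 1961·45881 − 15930·5648
So 5648·(-15930) ≡ 1 (mod 45881), i.e. 5648⁻¹ ≡ 29951.
Then x ≡ 29951·43172 ≡ 26230 (mod 45881); the smallest non-negative solution is x = 26230.

26230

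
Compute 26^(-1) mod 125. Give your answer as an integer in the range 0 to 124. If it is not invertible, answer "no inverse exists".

Extended Euclidean algorithm:
125 = 4*26 + 21
26 = 1*21 + 5
21 = 4*5 + 1
5 = 5*1 + 0
The gcd is 1. Working backward:
1 = 21 − 4·5
1 = −4·26 + 5·21
1 = 5·125 − 24·26
Thus 26·(-24) ≡ 1 (mod 125); reducing, -24 mod 125 = 101.

101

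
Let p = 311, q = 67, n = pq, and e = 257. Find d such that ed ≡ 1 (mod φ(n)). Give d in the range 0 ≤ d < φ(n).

1433

φ(n) = (p−1)(q−1) = 310·66 = 20460.
Need d with 257·d ≡ 1 (mod 20460). Apply the extended Euclidean algorithm:
20460 = 79×257 + 157
257 = 1×157 + 100
157 = 1×100 + 57
100 = 1×57 + 43
57 = 1×43 + 14
43 = 3×14 + 1
14 = 14×1 + 0
Back-substitute:
1 = 43 − 3·14
1 = −3·57 + 4·43
1 = 4·100 − 7·57
1 = −7·157 + 11·100
1 = 11·257 − 18·157
1 = −18·20460 + 1433·257
So 257·1433 ≡ 1 (mod 20460), hence d = 1433.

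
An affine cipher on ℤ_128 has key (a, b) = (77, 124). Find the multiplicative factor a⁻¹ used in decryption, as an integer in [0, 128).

gcd(128, 77) by repeated division:
128 = 1×77 + 51
77 = 1×51 + 26
51 = 1×26 + 25
26 = 1×25 + 1
25 = 25×1 + 0
The gcd is 1. Working backward:
1 = 26 − 25
1 = −51 + 2·26
1 = 2·77 − 3·51
1 = −3·128 + 5·77
So 77·5 ≡ 1 (mod 128).

5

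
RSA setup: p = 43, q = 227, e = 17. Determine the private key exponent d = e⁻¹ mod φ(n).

φ(n) = (p−1)(q−1) = 42·226 = 9492.
Need d with 17·d ≡ 1 (mod 9492). Apply the extended Euclidean algorithm:
9492 = 558×17 + 6
17 = 2×6 + 5
6 = 1×5 + 1
5 = 5×1 + 0
Back-substitute:
1 = 6 − 5
1 = −17 + 3·6
1 = 3·9492 − 1675·17
So 17·(-1675) ≡ 1 (mod 9492), hence d ≡ -1675 ≡ 7817 (mod 9492).

7817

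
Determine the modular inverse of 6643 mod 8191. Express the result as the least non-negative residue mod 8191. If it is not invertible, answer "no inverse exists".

Run Euclid on (8191, 6643):
8191 = 1*6643 + 1548
6643 = 4*1548 + 451
1548 = 3*451 + 195
451 = 2*195 + 61
195 = 3*61 + 12
61 = 5*12 + 1
12 = 12*1 + 0
The gcd is 1. Working backward:
1 = 61 − 5·12
1 = −5·195 + 16·61
1 = 16·451 − 37·195
1 = −37·1548 + 127·451
1 = 127·6643 − 545·1548
1 = −545·8191 + 672·6643
So 6643·672 ≡ 1 (mod 8191).

672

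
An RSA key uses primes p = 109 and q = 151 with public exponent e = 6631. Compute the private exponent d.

φ(n) = (p−1)(q−1) = 108·150 = 16200.
Need d with 6631·d ≡ 1 (mod 16200). Apply the extended Euclidean algorithm:
16200 = 2*6631 + 2938
6631 = 2*2938 + 755
2938 = 3*755 + 673
755 = 1*673 + 82
673 = 8*82 + 17
82 = 4*17 + 14
17 = 1*14 + 3
14 = 4*3 + 2
3 = 1*2 + 1
2 = 2*1 + 0
Back-substitute:
1 = 3 − 2
1 = −14 + 5·3
1 = 5·17 − 6·14
1 = −6·82 + 29·17
1 = 29·673 − 238·82
1 = −238·755 + 267·673
1 = 267·2938 − 1039·755
1 = −1039·6631 + 2345·2938
1 = 2345·16200 − 5729·6631
So 6631·(-5729) ≡ 1 (mod 16200), hence d ≡ -5729 ≡ 10471 (mod 16200).

10471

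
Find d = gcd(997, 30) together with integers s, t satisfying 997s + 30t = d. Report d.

1

Euclidean algorithm:
997 = 33·30 + 7
30 = 4·7 + 2
7 = 3·2 + 1
2 = 2·1 + 0
gcd(997, 30) = 1.
Working backward:
1 = 7 − 3·2
1 = −3·30 + 13·7
1 = 13·997 − 432·30
So 1 = (13)·997 + (-432)·30.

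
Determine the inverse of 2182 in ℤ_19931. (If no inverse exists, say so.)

gcd(19931, 2182) by repeated division:
19931 = 9×2182 + 293
2182 = 7×293 + 131
293 = 2×131 + 31
131 = 4×31 + 7
31 = 4×7 + 3
7 = 2×3 + 1
3 = 3×1 + 0
Since gcd(2182, 19931) = 1, back-substitute to write 1 as a combination:
1 = 7 − 2·3
1 = −2·31 + 9·7
1 = 9·131 − 38·31
1 = −38·293 + 85·131
1 = 85·2182 − 633·293
1 = −633·19931 + 5782·2182
So 2182·5782 ≡ 1 (mod 19931).

5782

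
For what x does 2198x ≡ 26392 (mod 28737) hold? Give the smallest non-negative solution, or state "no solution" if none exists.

21872

First find gcd(2198, 28737):
28737 = 13*2198 + 163
2198 = 13*163 + 79
163 = 2*79 + 5
79 = 15*5 + 4
5 = 1*4 + 1
4 = 4*1 + 0
gcd = 1, so a unique solution mod 28737 exists.
Back-substitute for the Bézout coefficients:
1 = 5 − 4
1 = −79 + 16·5
1 = 16·163 − 33·79
1 = −33·2198 + 445·163
1 = 445·28737 − 5818·2198
So 2198·(-5818) ≡ 1 (mod 28737), giving 2198⁻¹ ≡ 22919.
x ≡ 2198⁻¹·26392 ≡ 22919·26392 ≡ 21872 (mod 28737).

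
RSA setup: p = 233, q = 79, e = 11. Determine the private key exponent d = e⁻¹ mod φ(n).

16451

φ(n) = (p−1)(q−1) = 232·78 = 18096.
Need d with 11·d ≡ 1 (mod 18096). Apply the extended Euclidean algorithm:
18096 = 1645×11 + 1
11 = 11×1 + 0
Back-substitute:
1 = 18096 − 1645·11
So 11·(-1645) ≡ 1 (mod 18096), hence d ≡ -1645 ≡ 16451 (mod 18096).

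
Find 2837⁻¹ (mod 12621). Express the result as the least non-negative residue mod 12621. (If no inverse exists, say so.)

Extended Euclidean algorithm:
12621 = 4×2837 + 1273
2837 = 2×1273 + 291
1273 = 4×291 + 109
291 = 2×109 + 73
109 = 1×73 + 36
73 = 2×36 + 1
36 = 36×1 + 0
gcd = 1, so the inverse exists. Back-substitute:
1 = 73 − 2·36
1 = −2·109 + 3·73
1 = 3·291 − 8·109
1 = −8·1273 + 35·291
1 = 35·2837 − 78·1273
1 = −78·12621 + 347·2837
So 2837·347 ≡ 1 (mod 12621).

347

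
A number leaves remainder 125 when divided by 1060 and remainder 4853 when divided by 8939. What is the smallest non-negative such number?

Write x = 125 + 1060·k. Then 1060·k ≡ 4853 − 125 ≡ 4728 (mod 8939).
Need 1060⁻¹ mod 8939. Extended Euclid on (8939, 1060):
8939 = 8*1060 + 459
1060 = 2*459 + 142
459 = 3*142 + 33
142 = 4*33 + 10
33 = 3*10 + 3
10 = 3*3 + 1
3 = 3*1 + 0
Back-substitute:
1 = 10 − 3·3
1 = −3·33 + 10·10
1 = 10·142 − 43·33
1 = −43·459 + 139·142
1 = 139·1060 − 321·459
1 = −321·8939 + 2707·1060
1060⁻¹ ≡ 2707 (mod 8939), so k ≡ 2707·4728 ≡ 6987 (mod 8939).
x = 125 + 1060·6987 = 7406345.

7406345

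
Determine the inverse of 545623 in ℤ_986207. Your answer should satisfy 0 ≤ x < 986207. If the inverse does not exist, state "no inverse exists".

138797

Run Euclid on (986207, 545623):
986207 = 1·545623 + 440584
545623 = 1·440584 + 105039
440584 = 4·105039 + 20428
105039 = 5·20428 + 2899
20428 = 7·2899 + 135
2899 = 21·135 + 64
135 = 2·64 + 7
64 = 9·7 + 1
7 = 7·1 + 0
Since gcd(545623, 986207) = 1, back-substitute to write 1 as a combination:
1 = 64 − 9·7
1 = −9·135 + 19·64
1 = 19·2899 − 408·135
1 = −408·20428 + 2875·2899
1 = 2875·105039 − 14783·20428
1 = −14783·440584 + 62007·105039
1 = 62007·545623 − 76790·440584
1 = −76790·986207 + 138797·545623
So 545623·138797 ≡ 1 (mod 986207).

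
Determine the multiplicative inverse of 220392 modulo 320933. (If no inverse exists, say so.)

7961

gcd(320933, 220392) by repeated division:
320933 = 1×220392 + 100541
220392 = 2×100541 + 19310
100541 = 5×19310 + 3991
19310 = 4×3991 + 3346
3991 = 1×3346 + 645
3346 = 5×645 + 121
645 = 5×121 + 40
121 = 3×40 + 1
40 = 40×1 + 0
gcd = 1, so the inverse exists. Back-substitute:
1 = 121 − 3·40
1 = −3·645 + 16·121
1 = 16·3346 − 83·645
1 = −83·3991 + 99·3346
1 = 99·19310 − 479·3991
1 = −479·100541 + 2494·19310
1 = 2494·220392 − 5467·100541
1 = −5467·320933 + 7961·220392
So 220392·7961 ≡ 1 (mod 320933).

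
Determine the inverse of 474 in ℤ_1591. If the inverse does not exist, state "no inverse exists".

1205

Apply the Euclidean algorithm to 1591 and 474:
1591 = 3·474 + 169
474 = 2·169 + 136
169 = 1·136 + 33
136 = 4·33 + 4
33 = 8·4 + 1
4 = 4·1 + 0
Since gcd(474, 1591) = 1, back-substitute to write 1 as a combination:
1 = 33 − 8·4
1 = −8·136 + 33·33
1 = 33·169 − 41·136
1 = −41·474 + 115·169
1 = 115·1591 − 386·474
Hence 474⁻¹ ≡ -386 ≡ 1205 (mod 1591).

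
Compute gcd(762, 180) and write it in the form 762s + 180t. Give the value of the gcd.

6

Euclidean algorithm:
762 = 4×180 + 42
180 = 4×42 + 12
42 = 3×12 + 6
12 = 2×6 + 0
gcd(762, 180) = 6.
Back-substituting:
6 = 42 − 3·12
6 = −3·180 + 13·42
6 = 13·762 − 55·180
So 6 = (13)·762 + (-55)·180.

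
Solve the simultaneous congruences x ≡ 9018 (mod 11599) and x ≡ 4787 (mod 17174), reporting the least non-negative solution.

Write x = 9018 + 11599·k. Then 11599·k ≡ 4787 − 9018 ≡ 12943 (mod 17174).
Need 11599⁻¹ mod 17174. Extended Euclid on (17174, 11599):
17174 = 1×11599 + 5575
11599 = 2×5575 + 449
5575 = 12×449 + 187
449 = 2×187 + 75
187 = 2×75 + 37
75 = 2×37 + 1
37 = 37×1 + 0
Back-substitute:
1 = 75 − 2·37
1 = −2·187 + 5·75
1 = 5·449 − 12·187
1 = −12·5575 + 149·449
1 = 149·11599 − 310·5575
1 = −310·17174 + 459·11599
11599⁻¹ ≡ 459 (mod 17174), so k ≡ 459·12943 ≡ 15807 (mod 17174).
x = 9018 + 11599·15807 = 183354411.

183354411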